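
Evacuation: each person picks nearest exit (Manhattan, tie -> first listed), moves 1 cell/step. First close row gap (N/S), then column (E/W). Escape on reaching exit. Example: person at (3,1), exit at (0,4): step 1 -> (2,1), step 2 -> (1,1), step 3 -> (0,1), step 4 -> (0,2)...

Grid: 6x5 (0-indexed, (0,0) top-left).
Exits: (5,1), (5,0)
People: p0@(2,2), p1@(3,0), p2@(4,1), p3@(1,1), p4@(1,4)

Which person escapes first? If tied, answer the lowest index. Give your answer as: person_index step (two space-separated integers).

Step 1: p0:(2,2)->(3,2) | p1:(3,0)->(4,0) | p2:(4,1)->(5,1)->EXIT | p3:(1,1)->(2,1) | p4:(1,4)->(2,4)
Step 2: p0:(3,2)->(4,2) | p1:(4,0)->(5,0)->EXIT | p2:escaped | p3:(2,1)->(3,1) | p4:(2,4)->(3,4)
Step 3: p0:(4,2)->(5,2) | p1:escaped | p2:escaped | p3:(3,1)->(4,1) | p4:(3,4)->(4,4)
Step 4: p0:(5,2)->(5,1)->EXIT | p1:escaped | p2:escaped | p3:(4,1)->(5,1)->EXIT | p4:(4,4)->(5,4)
Step 5: p0:escaped | p1:escaped | p2:escaped | p3:escaped | p4:(5,4)->(5,3)
Step 6: p0:escaped | p1:escaped | p2:escaped | p3:escaped | p4:(5,3)->(5,2)
Step 7: p0:escaped | p1:escaped | p2:escaped | p3:escaped | p4:(5,2)->(5,1)->EXIT
Exit steps: [4, 2, 1, 4, 7]
First to escape: p2 at step 1

Answer: 2 1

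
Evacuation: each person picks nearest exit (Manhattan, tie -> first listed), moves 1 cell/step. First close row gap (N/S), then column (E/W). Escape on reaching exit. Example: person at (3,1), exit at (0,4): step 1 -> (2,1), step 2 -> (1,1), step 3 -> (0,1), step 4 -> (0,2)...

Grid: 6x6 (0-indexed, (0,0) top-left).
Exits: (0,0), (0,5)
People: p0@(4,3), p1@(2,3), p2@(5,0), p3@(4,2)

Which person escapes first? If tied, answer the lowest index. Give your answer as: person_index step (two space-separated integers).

Step 1: p0:(4,3)->(3,3) | p1:(2,3)->(1,3) | p2:(5,0)->(4,0) | p3:(4,2)->(3,2)
Step 2: p0:(3,3)->(2,3) | p1:(1,3)->(0,3) | p2:(4,0)->(3,0) | p3:(3,2)->(2,2)
Step 3: p0:(2,3)->(1,3) | p1:(0,3)->(0,4) | p2:(3,0)->(2,0) | p3:(2,2)->(1,2)
Step 4: p0:(1,3)->(0,3) | p1:(0,4)->(0,5)->EXIT | p2:(2,0)->(1,0) | p3:(1,2)->(0,2)
Step 5: p0:(0,3)->(0,4) | p1:escaped | p2:(1,0)->(0,0)->EXIT | p3:(0,2)->(0,1)
Step 6: p0:(0,4)->(0,5)->EXIT | p1:escaped | p2:escaped | p3:(0,1)->(0,0)->EXIT
Exit steps: [6, 4, 5, 6]
First to escape: p1 at step 4

Answer: 1 4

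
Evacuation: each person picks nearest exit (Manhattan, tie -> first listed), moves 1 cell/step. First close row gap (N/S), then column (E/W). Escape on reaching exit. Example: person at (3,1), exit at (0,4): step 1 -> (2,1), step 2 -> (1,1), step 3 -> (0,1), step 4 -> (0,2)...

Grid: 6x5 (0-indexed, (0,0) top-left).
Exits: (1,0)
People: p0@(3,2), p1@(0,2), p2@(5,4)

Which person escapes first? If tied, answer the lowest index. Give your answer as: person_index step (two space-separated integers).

Step 1: p0:(3,2)->(2,2) | p1:(0,2)->(1,2) | p2:(5,4)->(4,4)
Step 2: p0:(2,2)->(1,2) | p1:(1,2)->(1,1) | p2:(4,4)->(3,4)
Step 3: p0:(1,2)->(1,1) | p1:(1,1)->(1,0)->EXIT | p2:(3,4)->(2,4)
Step 4: p0:(1,1)->(1,0)->EXIT | p1:escaped | p2:(2,4)->(1,4)
Step 5: p0:escaped | p1:escaped | p2:(1,4)->(1,3)
Step 6: p0:escaped | p1:escaped | p2:(1,3)->(1,2)
Step 7: p0:escaped | p1:escaped | p2:(1,2)->(1,1)
Step 8: p0:escaped | p1:escaped | p2:(1,1)->(1,0)->EXIT
Exit steps: [4, 3, 8]
First to escape: p1 at step 3

Answer: 1 3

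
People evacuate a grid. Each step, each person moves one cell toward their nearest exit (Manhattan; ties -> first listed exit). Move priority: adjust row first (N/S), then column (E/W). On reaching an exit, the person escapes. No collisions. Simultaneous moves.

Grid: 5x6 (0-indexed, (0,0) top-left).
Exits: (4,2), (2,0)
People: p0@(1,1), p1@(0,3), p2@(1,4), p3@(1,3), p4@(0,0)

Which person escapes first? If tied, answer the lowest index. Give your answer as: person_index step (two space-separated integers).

Step 1: p0:(1,1)->(2,1) | p1:(0,3)->(1,3) | p2:(1,4)->(2,4) | p3:(1,3)->(2,3) | p4:(0,0)->(1,0)
Step 2: p0:(2,1)->(2,0)->EXIT | p1:(1,3)->(2,3) | p2:(2,4)->(3,4) | p3:(2,3)->(3,3) | p4:(1,0)->(2,0)->EXIT
Step 3: p0:escaped | p1:(2,3)->(3,3) | p2:(3,4)->(4,4) | p3:(3,3)->(4,3) | p4:escaped
Step 4: p0:escaped | p1:(3,3)->(4,3) | p2:(4,4)->(4,3) | p3:(4,3)->(4,2)->EXIT | p4:escaped
Step 5: p0:escaped | p1:(4,3)->(4,2)->EXIT | p2:(4,3)->(4,2)->EXIT | p3:escaped | p4:escaped
Exit steps: [2, 5, 5, 4, 2]
First to escape: p0 at step 2

Answer: 0 2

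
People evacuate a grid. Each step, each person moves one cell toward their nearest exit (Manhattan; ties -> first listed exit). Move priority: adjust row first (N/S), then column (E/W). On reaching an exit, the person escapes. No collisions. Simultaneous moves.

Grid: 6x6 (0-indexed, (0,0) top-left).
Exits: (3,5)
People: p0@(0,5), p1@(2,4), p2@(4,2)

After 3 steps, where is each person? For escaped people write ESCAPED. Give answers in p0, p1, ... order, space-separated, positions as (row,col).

Step 1: p0:(0,5)->(1,5) | p1:(2,4)->(3,4) | p2:(4,2)->(3,2)
Step 2: p0:(1,5)->(2,5) | p1:(3,4)->(3,5)->EXIT | p2:(3,2)->(3,3)
Step 3: p0:(2,5)->(3,5)->EXIT | p1:escaped | p2:(3,3)->(3,4)

ESCAPED ESCAPED (3,4)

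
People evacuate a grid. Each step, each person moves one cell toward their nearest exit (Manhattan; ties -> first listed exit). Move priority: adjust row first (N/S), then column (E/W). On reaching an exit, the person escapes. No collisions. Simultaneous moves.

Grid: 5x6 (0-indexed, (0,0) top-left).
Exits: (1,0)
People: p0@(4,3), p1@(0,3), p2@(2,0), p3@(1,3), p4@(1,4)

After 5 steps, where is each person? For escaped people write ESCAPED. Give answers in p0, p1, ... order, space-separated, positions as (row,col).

Step 1: p0:(4,3)->(3,3) | p1:(0,3)->(1,3) | p2:(2,0)->(1,0)->EXIT | p3:(1,3)->(1,2) | p4:(1,4)->(1,3)
Step 2: p0:(3,3)->(2,3) | p1:(1,3)->(1,2) | p2:escaped | p3:(1,2)->(1,1) | p4:(1,3)->(1,2)
Step 3: p0:(2,3)->(1,3) | p1:(1,2)->(1,1) | p2:escaped | p3:(1,1)->(1,0)->EXIT | p4:(1,2)->(1,1)
Step 4: p0:(1,3)->(1,2) | p1:(1,1)->(1,0)->EXIT | p2:escaped | p3:escaped | p4:(1,1)->(1,0)->EXIT
Step 5: p0:(1,2)->(1,1) | p1:escaped | p2:escaped | p3:escaped | p4:escaped

(1,1) ESCAPED ESCAPED ESCAPED ESCAPED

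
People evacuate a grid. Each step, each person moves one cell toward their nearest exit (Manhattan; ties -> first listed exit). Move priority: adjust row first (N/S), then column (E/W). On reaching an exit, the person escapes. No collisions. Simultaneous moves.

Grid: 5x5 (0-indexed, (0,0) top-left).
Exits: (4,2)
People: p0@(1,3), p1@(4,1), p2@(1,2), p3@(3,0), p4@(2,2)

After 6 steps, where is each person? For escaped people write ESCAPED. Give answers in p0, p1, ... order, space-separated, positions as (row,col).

Step 1: p0:(1,3)->(2,3) | p1:(4,1)->(4,2)->EXIT | p2:(1,2)->(2,2) | p3:(3,0)->(4,0) | p4:(2,2)->(3,2)
Step 2: p0:(2,3)->(3,3) | p1:escaped | p2:(2,2)->(3,2) | p3:(4,0)->(4,1) | p4:(3,2)->(4,2)->EXIT
Step 3: p0:(3,3)->(4,3) | p1:escaped | p2:(3,2)->(4,2)->EXIT | p3:(4,1)->(4,2)->EXIT | p4:escaped
Step 4: p0:(4,3)->(4,2)->EXIT | p1:escaped | p2:escaped | p3:escaped | p4:escaped

ESCAPED ESCAPED ESCAPED ESCAPED ESCAPED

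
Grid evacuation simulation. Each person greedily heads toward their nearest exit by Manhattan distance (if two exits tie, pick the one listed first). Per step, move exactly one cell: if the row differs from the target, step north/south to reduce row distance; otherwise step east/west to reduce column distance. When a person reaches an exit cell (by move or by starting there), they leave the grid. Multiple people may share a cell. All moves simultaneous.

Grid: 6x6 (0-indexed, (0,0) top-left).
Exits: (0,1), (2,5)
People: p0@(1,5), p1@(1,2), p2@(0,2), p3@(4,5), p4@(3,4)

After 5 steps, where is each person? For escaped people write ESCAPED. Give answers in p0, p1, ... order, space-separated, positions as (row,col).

Step 1: p0:(1,5)->(2,5)->EXIT | p1:(1,2)->(0,2) | p2:(0,2)->(0,1)->EXIT | p3:(4,5)->(3,5) | p4:(3,4)->(2,4)
Step 2: p0:escaped | p1:(0,2)->(0,1)->EXIT | p2:escaped | p3:(3,5)->(2,5)->EXIT | p4:(2,4)->(2,5)->EXIT

ESCAPED ESCAPED ESCAPED ESCAPED ESCAPED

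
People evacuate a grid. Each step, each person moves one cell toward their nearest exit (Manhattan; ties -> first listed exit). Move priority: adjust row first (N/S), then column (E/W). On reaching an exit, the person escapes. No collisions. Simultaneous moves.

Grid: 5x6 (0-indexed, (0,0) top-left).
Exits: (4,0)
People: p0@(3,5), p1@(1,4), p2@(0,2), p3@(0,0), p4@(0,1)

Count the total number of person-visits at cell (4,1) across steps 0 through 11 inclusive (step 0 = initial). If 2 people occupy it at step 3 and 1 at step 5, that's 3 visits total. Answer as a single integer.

Answer: 4

Derivation:
Step 0: p0@(3,5) p1@(1,4) p2@(0,2) p3@(0,0) p4@(0,1) -> at (4,1): 0 [-], cum=0
Step 1: p0@(4,5) p1@(2,4) p2@(1,2) p3@(1,0) p4@(1,1) -> at (4,1): 0 [-], cum=0
Step 2: p0@(4,4) p1@(3,4) p2@(2,2) p3@(2,0) p4@(2,1) -> at (4,1): 0 [-], cum=0
Step 3: p0@(4,3) p1@(4,4) p2@(3,2) p3@(3,0) p4@(3,1) -> at (4,1): 0 [-], cum=0
Step 4: p0@(4,2) p1@(4,3) p2@(4,2) p3@ESC p4@(4,1) -> at (4,1): 1 [p4], cum=1
Step 5: p0@(4,1) p1@(4,2) p2@(4,1) p3@ESC p4@ESC -> at (4,1): 2 [p0,p2], cum=3
Step 6: p0@ESC p1@(4,1) p2@ESC p3@ESC p4@ESC -> at (4,1): 1 [p1], cum=4
Step 7: p0@ESC p1@ESC p2@ESC p3@ESC p4@ESC -> at (4,1): 0 [-], cum=4
Total visits = 4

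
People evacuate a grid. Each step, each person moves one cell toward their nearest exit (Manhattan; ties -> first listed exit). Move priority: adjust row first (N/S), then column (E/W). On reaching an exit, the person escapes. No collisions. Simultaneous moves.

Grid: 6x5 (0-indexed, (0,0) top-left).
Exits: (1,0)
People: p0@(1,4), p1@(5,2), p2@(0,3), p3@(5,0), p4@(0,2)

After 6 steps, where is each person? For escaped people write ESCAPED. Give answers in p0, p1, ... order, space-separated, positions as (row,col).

Step 1: p0:(1,4)->(1,3) | p1:(5,2)->(4,2) | p2:(0,3)->(1,3) | p3:(5,0)->(4,0) | p4:(0,2)->(1,2)
Step 2: p0:(1,3)->(1,2) | p1:(4,2)->(3,2) | p2:(1,3)->(1,2) | p3:(4,0)->(3,0) | p4:(1,2)->(1,1)
Step 3: p0:(1,2)->(1,1) | p1:(3,2)->(2,2) | p2:(1,2)->(1,1) | p3:(3,0)->(2,0) | p4:(1,1)->(1,0)->EXIT
Step 4: p0:(1,1)->(1,0)->EXIT | p1:(2,2)->(1,2) | p2:(1,1)->(1,0)->EXIT | p3:(2,0)->(1,0)->EXIT | p4:escaped
Step 5: p0:escaped | p1:(1,2)->(1,1) | p2:escaped | p3:escaped | p4:escaped
Step 6: p0:escaped | p1:(1,1)->(1,0)->EXIT | p2:escaped | p3:escaped | p4:escaped

ESCAPED ESCAPED ESCAPED ESCAPED ESCAPED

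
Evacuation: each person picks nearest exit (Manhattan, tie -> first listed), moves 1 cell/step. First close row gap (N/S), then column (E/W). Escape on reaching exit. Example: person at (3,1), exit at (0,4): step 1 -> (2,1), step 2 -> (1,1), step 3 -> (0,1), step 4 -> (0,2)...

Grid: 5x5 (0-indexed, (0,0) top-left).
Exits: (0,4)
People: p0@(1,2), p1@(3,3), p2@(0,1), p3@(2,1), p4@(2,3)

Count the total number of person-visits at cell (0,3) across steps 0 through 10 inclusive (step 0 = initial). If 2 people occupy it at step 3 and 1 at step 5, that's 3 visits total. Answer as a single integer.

Step 0: p0@(1,2) p1@(3,3) p2@(0,1) p3@(2,1) p4@(2,3) -> at (0,3): 0 [-], cum=0
Step 1: p0@(0,2) p1@(2,3) p2@(0,2) p3@(1,1) p4@(1,3) -> at (0,3): 0 [-], cum=0
Step 2: p0@(0,3) p1@(1,3) p2@(0,3) p3@(0,1) p4@(0,3) -> at (0,3): 3 [p0,p2,p4], cum=3
Step 3: p0@ESC p1@(0,3) p2@ESC p3@(0,2) p4@ESC -> at (0,3): 1 [p1], cum=4
Step 4: p0@ESC p1@ESC p2@ESC p3@(0,3) p4@ESC -> at (0,3): 1 [p3], cum=5
Step 5: p0@ESC p1@ESC p2@ESC p3@ESC p4@ESC -> at (0,3): 0 [-], cum=5
Total visits = 5

Answer: 5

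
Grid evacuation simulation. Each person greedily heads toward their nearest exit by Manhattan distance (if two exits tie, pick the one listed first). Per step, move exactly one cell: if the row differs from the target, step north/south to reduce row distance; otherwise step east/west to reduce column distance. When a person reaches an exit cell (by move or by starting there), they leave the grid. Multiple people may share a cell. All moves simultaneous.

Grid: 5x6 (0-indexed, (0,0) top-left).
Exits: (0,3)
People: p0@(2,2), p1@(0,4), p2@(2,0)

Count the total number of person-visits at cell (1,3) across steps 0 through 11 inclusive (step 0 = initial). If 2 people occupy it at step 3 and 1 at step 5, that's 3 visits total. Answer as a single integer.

Answer: 0

Derivation:
Step 0: p0@(2,2) p1@(0,4) p2@(2,0) -> at (1,3): 0 [-], cum=0
Step 1: p0@(1,2) p1@ESC p2@(1,0) -> at (1,3): 0 [-], cum=0
Step 2: p0@(0,2) p1@ESC p2@(0,0) -> at (1,3): 0 [-], cum=0
Step 3: p0@ESC p1@ESC p2@(0,1) -> at (1,3): 0 [-], cum=0
Step 4: p0@ESC p1@ESC p2@(0,2) -> at (1,3): 0 [-], cum=0
Step 5: p0@ESC p1@ESC p2@ESC -> at (1,3): 0 [-], cum=0
Total visits = 0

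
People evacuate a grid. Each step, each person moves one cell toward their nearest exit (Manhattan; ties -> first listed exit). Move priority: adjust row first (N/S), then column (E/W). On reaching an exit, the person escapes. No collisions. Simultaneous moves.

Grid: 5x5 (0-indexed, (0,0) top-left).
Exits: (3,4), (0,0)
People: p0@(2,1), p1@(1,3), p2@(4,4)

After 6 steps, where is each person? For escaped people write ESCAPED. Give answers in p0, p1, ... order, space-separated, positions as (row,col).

Step 1: p0:(2,1)->(1,1) | p1:(1,3)->(2,3) | p2:(4,4)->(3,4)->EXIT
Step 2: p0:(1,1)->(0,1) | p1:(2,3)->(3,3) | p2:escaped
Step 3: p0:(0,1)->(0,0)->EXIT | p1:(3,3)->(3,4)->EXIT | p2:escaped

ESCAPED ESCAPED ESCAPED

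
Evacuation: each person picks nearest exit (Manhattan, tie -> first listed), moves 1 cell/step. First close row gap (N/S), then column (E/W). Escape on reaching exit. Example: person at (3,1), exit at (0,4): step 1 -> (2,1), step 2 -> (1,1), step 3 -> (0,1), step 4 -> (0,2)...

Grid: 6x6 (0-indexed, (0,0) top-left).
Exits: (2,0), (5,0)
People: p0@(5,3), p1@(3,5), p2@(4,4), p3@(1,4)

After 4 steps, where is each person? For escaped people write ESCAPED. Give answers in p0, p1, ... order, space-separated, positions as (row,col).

Step 1: p0:(5,3)->(5,2) | p1:(3,5)->(2,5) | p2:(4,4)->(5,4) | p3:(1,4)->(2,4)
Step 2: p0:(5,2)->(5,1) | p1:(2,5)->(2,4) | p2:(5,4)->(5,3) | p3:(2,4)->(2,3)
Step 3: p0:(5,1)->(5,0)->EXIT | p1:(2,4)->(2,3) | p2:(5,3)->(5,2) | p3:(2,3)->(2,2)
Step 4: p0:escaped | p1:(2,3)->(2,2) | p2:(5,2)->(5,1) | p3:(2,2)->(2,1)

ESCAPED (2,2) (5,1) (2,1)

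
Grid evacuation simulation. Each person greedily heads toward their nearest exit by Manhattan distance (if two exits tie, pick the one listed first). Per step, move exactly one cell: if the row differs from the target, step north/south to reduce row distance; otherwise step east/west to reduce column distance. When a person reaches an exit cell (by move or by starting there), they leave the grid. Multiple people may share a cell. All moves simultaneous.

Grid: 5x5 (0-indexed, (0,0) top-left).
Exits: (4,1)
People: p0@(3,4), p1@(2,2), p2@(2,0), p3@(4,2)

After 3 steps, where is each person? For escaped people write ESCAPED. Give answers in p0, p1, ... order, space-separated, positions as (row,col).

Step 1: p0:(3,4)->(4,4) | p1:(2,2)->(3,2) | p2:(2,0)->(3,0) | p3:(4,2)->(4,1)->EXIT
Step 2: p0:(4,4)->(4,3) | p1:(3,2)->(4,2) | p2:(3,0)->(4,0) | p3:escaped
Step 3: p0:(4,3)->(4,2) | p1:(4,2)->(4,1)->EXIT | p2:(4,0)->(4,1)->EXIT | p3:escaped

(4,2) ESCAPED ESCAPED ESCAPED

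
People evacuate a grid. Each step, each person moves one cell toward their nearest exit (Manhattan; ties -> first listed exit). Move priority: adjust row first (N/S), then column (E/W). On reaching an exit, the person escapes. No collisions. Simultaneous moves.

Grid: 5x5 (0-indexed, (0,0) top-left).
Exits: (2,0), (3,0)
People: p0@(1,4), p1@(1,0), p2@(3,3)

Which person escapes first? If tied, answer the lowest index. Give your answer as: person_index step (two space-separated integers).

Step 1: p0:(1,4)->(2,4) | p1:(1,0)->(2,0)->EXIT | p2:(3,3)->(3,2)
Step 2: p0:(2,4)->(2,3) | p1:escaped | p2:(3,2)->(3,1)
Step 3: p0:(2,3)->(2,2) | p1:escaped | p2:(3,1)->(3,0)->EXIT
Step 4: p0:(2,2)->(2,1) | p1:escaped | p2:escaped
Step 5: p0:(2,1)->(2,0)->EXIT | p1:escaped | p2:escaped
Exit steps: [5, 1, 3]
First to escape: p1 at step 1

Answer: 1 1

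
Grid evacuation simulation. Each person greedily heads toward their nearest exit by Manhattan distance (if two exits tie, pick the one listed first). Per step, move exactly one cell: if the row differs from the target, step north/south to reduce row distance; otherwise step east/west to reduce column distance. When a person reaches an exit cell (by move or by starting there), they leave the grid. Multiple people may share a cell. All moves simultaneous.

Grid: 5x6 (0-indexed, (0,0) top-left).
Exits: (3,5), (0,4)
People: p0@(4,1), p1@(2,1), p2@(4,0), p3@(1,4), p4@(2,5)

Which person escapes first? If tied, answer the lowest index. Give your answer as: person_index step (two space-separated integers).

Answer: 3 1

Derivation:
Step 1: p0:(4,1)->(3,1) | p1:(2,1)->(3,1) | p2:(4,0)->(3,0) | p3:(1,4)->(0,4)->EXIT | p4:(2,5)->(3,5)->EXIT
Step 2: p0:(3,1)->(3,2) | p1:(3,1)->(3,2) | p2:(3,0)->(3,1) | p3:escaped | p4:escaped
Step 3: p0:(3,2)->(3,3) | p1:(3,2)->(3,3) | p2:(3,1)->(3,2) | p3:escaped | p4:escaped
Step 4: p0:(3,3)->(3,4) | p1:(3,3)->(3,4) | p2:(3,2)->(3,3) | p3:escaped | p4:escaped
Step 5: p0:(3,4)->(3,5)->EXIT | p1:(3,4)->(3,5)->EXIT | p2:(3,3)->(3,4) | p3:escaped | p4:escaped
Step 6: p0:escaped | p1:escaped | p2:(3,4)->(3,5)->EXIT | p3:escaped | p4:escaped
Exit steps: [5, 5, 6, 1, 1]
First to escape: p3 at step 1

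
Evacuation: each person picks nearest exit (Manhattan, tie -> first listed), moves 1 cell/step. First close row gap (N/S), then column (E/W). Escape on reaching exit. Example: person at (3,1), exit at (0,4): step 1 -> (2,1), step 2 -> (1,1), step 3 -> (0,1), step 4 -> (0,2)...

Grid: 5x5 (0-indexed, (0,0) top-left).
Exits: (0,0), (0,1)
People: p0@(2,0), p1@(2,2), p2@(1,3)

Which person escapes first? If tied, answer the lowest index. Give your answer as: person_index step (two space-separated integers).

Answer: 0 2

Derivation:
Step 1: p0:(2,0)->(1,0) | p1:(2,2)->(1,2) | p2:(1,3)->(0,3)
Step 2: p0:(1,0)->(0,0)->EXIT | p1:(1,2)->(0,2) | p2:(0,3)->(0,2)
Step 3: p0:escaped | p1:(0,2)->(0,1)->EXIT | p2:(0,2)->(0,1)->EXIT
Exit steps: [2, 3, 3]
First to escape: p0 at step 2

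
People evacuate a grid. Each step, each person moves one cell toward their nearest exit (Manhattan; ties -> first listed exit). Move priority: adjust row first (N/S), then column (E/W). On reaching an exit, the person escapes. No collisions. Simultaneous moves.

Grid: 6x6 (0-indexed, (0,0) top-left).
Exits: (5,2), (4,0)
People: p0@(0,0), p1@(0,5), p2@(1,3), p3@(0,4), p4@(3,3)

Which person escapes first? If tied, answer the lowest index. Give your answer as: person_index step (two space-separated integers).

Answer: 4 3

Derivation:
Step 1: p0:(0,0)->(1,0) | p1:(0,5)->(1,5) | p2:(1,3)->(2,3) | p3:(0,4)->(1,4) | p4:(3,3)->(4,3)
Step 2: p0:(1,0)->(2,0) | p1:(1,5)->(2,5) | p2:(2,3)->(3,3) | p3:(1,4)->(2,4) | p4:(4,3)->(5,3)
Step 3: p0:(2,0)->(3,0) | p1:(2,5)->(3,5) | p2:(3,3)->(4,3) | p3:(2,4)->(3,4) | p4:(5,3)->(5,2)->EXIT
Step 4: p0:(3,0)->(4,0)->EXIT | p1:(3,5)->(4,5) | p2:(4,3)->(5,3) | p3:(3,4)->(4,4) | p4:escaped
Step 5: p0:escaped | p1:(4,5)->(5,5) | p2:(5,3)->(5,2)->EXIT | p3:(4,4)->(5,4) | p4:escaped
Step 6: p0:escaped | p1:(5,5)->(5,4) | p2:escaped | p3:(5,4)->(5,3) | p4:escaped
Step 7: p0:escaped | p1:(5,4)->(5,3) | p2:escaped | p3:(5,3)->(5,2)->EXIT | p4:escaped
Step 8: p0:escaped | p1:(5,3)->(5,2)->EXIT | p2:escaped | p3:escaped | p4:escaped
Exit steps: [4, 8, 5, 7, 3]
First to escape: p4 at step 3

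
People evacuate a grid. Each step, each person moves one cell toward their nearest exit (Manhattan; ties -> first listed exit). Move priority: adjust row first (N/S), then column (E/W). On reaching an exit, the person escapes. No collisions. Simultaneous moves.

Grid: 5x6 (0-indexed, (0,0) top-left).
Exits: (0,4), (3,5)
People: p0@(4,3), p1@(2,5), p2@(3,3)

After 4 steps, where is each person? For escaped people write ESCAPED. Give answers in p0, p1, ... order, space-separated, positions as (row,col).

Step 1: p0:(4,3)->(3,3) | p1:(2,5)->(3,5)->EXIT | p2:(3,3)->(3,4)
Step 2: p0:(3,3)->(3,4) | p1:escaped | p2:(3,4)->(3,5)->EXIT
Step 3: p0:(3,4)->(3,5)->EXIT | p1:escaped | p2:escaped

ESCAPED ESCAPED ESCAPED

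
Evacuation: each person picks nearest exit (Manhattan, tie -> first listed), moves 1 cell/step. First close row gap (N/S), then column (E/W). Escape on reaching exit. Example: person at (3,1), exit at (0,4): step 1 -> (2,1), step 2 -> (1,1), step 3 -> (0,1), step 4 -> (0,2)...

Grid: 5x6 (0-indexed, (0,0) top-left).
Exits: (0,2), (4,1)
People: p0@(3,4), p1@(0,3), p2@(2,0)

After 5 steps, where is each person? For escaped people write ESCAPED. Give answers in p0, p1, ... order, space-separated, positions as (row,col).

Step 1: p0:(3,4)->(4,4) | p1:(0,3)->(0,2)->EXIT | p2:(2,0)->(3,0)
Step 2: p0:(4,4)->(4,3) | p1:escaped | p2:(3,0)->(4,0)
Step 3: p0:(4,3)->(4,2) | p1:escaped | p2:(4,0)->(4,1)->EXIT
Step 4: p0:(4,2)->(4,1)->EXIT | p1:escaped | p2:escaped

ESCAPED ESCAPED ESCAPED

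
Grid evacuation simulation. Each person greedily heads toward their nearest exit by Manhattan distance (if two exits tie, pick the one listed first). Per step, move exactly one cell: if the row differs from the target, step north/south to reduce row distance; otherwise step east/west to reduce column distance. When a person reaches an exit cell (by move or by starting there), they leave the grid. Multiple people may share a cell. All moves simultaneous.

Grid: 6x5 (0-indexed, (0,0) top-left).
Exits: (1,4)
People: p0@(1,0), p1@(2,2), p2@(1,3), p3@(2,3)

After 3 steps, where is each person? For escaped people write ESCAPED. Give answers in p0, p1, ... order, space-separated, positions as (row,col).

Step 1: p0:(1,0)->(1,1) | p1:(2,2)->(1,2) | p2:(1,3)->(1,4)->EXIT | p3:(2,3)->(1,3)
Step 2: p0:(1,1)->(1,2) | p1:(1,2)->(1,3) | p2:escaped | p3:(1,3)->(1,4)->EXIT
Step 3: p0:(1,2)->(1,3) | p1:(1,3)->(1,4)->EXIT | p2:escaped | p3:escaped

(1,3) ESCAPED ESCAPED ESCAPED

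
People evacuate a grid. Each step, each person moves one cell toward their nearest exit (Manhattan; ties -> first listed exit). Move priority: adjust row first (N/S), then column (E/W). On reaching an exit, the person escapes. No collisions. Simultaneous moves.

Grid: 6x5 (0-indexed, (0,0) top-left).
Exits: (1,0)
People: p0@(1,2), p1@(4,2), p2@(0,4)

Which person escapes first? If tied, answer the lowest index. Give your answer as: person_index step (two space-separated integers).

Step 1: p0:(1,2)->(1,1) | p1:(4,2)->(3,2) | p2:(0,4)->(1,4)
Step 2: p0:(1,1)->(1,0)->EXIT | p1:(3,2)->(2,2) | p2:(1,4)->(1,3)
Step 3: p0:escaped | p1:(2,2)->(1,2) | p2:(1,3)->(1,2)
Step 4: p0:escaped | p1:(1,2)->(1,1) | p2:(1,2)->(1,1)
Step 5: p0:escaped | p1:(1,1)->(1,0)->EXIT | p2:(1,1)->(1,0)->EXIT
Exit steps: [2, 5, 5]
First to escape: p0 at step 2

Answer: 0 2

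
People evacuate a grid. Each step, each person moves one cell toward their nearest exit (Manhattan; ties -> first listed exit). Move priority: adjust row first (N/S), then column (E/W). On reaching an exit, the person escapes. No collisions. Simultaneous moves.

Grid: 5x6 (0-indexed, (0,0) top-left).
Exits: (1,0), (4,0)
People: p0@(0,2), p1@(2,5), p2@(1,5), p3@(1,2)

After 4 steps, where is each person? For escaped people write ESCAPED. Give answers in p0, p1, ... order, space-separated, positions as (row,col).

Step 1: p0:(0,2)->(1,2) | p1:(2,5)->(1,5) | p2:(1,5)->(1,4) | p3:(1,2)->(1,1)
Step 2: p0:(1,2)->(1,1) | p1:(1,5)->(1,4) | p2:(1,4)->(1,3) | p3:(1,1)->(1,0)->EXIT
Step 3: p0:(1,1)->(1,0)->EXIT | p1:(1,4)->(1,3) | p2:(1,3)->(1,2) | p3:escaped
Step 4: p0:escaped | p1:(1,3)->(1,2) | p2:(1,2)->(1,1) | p3:escaped

ESCAPED (1,2) (1,1) ESCAPED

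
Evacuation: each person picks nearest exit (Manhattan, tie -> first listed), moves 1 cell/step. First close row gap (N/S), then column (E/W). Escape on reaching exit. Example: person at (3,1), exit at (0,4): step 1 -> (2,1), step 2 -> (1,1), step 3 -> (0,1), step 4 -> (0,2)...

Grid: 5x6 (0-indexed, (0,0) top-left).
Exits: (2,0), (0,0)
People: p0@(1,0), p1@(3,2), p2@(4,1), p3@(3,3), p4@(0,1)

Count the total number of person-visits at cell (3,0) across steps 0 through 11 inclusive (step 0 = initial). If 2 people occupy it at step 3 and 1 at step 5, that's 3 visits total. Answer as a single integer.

Answer: 0

Derivation:
Step 0: p0@(1,0) p1@(3,2) p2@(4,1) p3@(3,3) p4@(0,1) -> at (3,0): 0 [-], cum=0
Step 1: p0@ESC p1@(2,2) p2@(3,1) p3@(2,3) p4@ESC -> at (3,0): 0 [-], cum=0
Step 2: p0@ESC p1@(2,1) p2@(2,1) p3@(2,2) p4@ESC -> at (3,0): 0 [-], cum=0
Step 3: p0@ESC p1@ESC p2@ESC p3@(2,1) p4@ESC -> at (3,0): 0 [-], cum=0
Step 4: p0@ESC p1@ESC p2@ESC p3@ESC p4@ESC -> at (3,0): 0 [-], cum=0
Total visits = 0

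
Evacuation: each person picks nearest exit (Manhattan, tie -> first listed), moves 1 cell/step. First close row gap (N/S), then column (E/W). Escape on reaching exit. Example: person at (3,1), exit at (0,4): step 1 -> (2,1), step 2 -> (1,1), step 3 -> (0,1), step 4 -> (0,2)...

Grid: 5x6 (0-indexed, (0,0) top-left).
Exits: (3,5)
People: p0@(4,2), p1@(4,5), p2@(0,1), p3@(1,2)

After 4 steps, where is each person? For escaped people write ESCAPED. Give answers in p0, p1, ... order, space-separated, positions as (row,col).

Step 1: p0:(4,2)->(3,2) | p1:(4,5)->(3,5)->EXIT | p2:(0,1)->(1,1) | p3:(1,2)->(2,2)
Step 2: p0:(3,2)->(3,3) | p1:escaped | p2:(1,1)->(2,1) | p3:(2,2)->(3,2)
Step 3: p0:(3,3)->(3,4) | p1:escaped | p2:(2,1)->(3,1) | p3:(3,2)->(3,3)
Step 4: p0:(3,4)->(3,5)->EXIT | p1:escaped | p2:(3,1)->(3,2) | p3:(3,3)->(3,4)

ESCAPED ESCAPED (3,2) (3,4)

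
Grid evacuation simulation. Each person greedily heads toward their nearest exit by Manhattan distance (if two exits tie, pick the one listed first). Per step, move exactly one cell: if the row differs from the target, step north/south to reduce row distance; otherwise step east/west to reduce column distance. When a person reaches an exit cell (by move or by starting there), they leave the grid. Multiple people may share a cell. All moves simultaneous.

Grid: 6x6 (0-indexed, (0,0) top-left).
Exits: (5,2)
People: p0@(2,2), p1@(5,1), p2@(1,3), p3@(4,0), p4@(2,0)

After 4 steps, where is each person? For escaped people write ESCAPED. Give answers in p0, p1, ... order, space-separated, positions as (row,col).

Step 1: p0:(2,2)->(3,2) | p1:(5,1)->(5,2)->EXIT | p2:(1,3)->(2,3) | p3:(4,0)->(5,0) | p4:(2,0)->(3,0)
Step 2: p0:(3,2)->(4,2) | p1:escaped | p2:(2,3)->(3,3) | p3:(5,0)->(5,1) | p4:(3,0)->(4,0)
Step 3: p0:(4,2)->(5,2)->EXIT | p1:escaped | p2:(3,3)->(4,3) | p3:(5,1)->(5,2)->EXIT | p4:(4,0)->(5,0)
Step 4: p0:escaped | p1:escaped | p2:(4,3)->(5,3) | p3:escaped | p4:(5,0)->(5,1)

ESCAPED ESCAPED (5,3) ESCAPED (5,1)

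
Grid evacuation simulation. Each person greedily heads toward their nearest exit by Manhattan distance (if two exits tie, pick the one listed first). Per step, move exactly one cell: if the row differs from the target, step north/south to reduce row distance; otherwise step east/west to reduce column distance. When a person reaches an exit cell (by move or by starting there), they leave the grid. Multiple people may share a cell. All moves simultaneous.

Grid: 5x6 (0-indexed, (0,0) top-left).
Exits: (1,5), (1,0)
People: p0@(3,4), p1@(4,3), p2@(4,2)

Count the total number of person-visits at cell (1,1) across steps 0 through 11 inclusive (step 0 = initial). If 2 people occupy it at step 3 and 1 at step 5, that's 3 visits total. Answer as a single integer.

Answer: 1

Derivation:
Step 0: p0@(3,4) p1@(4,3) p2@(4,2) -> at (1,1): 0 [-], cum=0
Step 1: p0@(2,4) p1@(3,3) p2@(3,2) -> at (1,1): 0 [-], cum=0
Step 2: p0@(1,4) p1@(2,3) p2@(2,2) -> at (1,1): 0 [-], cum=0
Step 3: p0@ESC p1@(1,3) p2@(1,2) -> at (1,1): 0 [-], cum=0
Step 4: p0@ESC p1@(1,4) p2@(1,1) -> at (1,1): 1 [p2], cum=1
Step 5: p0@ESC p1@ESC p2@ESC -> at (1,1): 0 [-], cum=1
Total visits = 1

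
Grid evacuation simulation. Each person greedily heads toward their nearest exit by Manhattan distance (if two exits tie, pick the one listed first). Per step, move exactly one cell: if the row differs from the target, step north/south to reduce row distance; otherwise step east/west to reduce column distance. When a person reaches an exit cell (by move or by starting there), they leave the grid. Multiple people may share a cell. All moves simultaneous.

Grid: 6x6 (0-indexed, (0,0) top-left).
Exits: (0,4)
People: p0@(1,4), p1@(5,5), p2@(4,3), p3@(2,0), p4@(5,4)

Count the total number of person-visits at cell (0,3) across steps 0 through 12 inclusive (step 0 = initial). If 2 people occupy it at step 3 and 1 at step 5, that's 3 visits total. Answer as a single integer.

Step 0: p0@(1,4) p1@(5,5) p2@(4,3) p3@(2,0) p4@(5,4) -> at (0,3): 0 [-], cum=0
Step 1: p0@ESC p1@(4,5) p2@(3,3) p3@(1,0) p4@(4,4) -> at (0,3): 0 [-], cum=0
Step 2: p0@ESC p1@(3,5) p2@(2,3) p3@(0,0) p4@(3,4) -> at (0,3): 0 [-], cum=0
Step 3: p0@ESC p1@(2,5) p2@(1,3) p3@(0,1) p4@(2,4) -> at (0,3): 0 [-], cum=0
Step 4: p0@ESC p1@(1,5) p2@(0,3) p3@(0,2) p4@(1,4) -> at (0,3): 1 [p2], cum=1
Step 5: p0@ESC p1@(0,5) p2@ESC p3@(0,3) p4@ESC -> at (0,3): 1 [p3], cum=2
Step 6: p0@ESC p1@ESC p2@ESC p3@ESC p4@ESC -> at (0,3): 0 [-], cum=2
Total visits = 2

Answer: 2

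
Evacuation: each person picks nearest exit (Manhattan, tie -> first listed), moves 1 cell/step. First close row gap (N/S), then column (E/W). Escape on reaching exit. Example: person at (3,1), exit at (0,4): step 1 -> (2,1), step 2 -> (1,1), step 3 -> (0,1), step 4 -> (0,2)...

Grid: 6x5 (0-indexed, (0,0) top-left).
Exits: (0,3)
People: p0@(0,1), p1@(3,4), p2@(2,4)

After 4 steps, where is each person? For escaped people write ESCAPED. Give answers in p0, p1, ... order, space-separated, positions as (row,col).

Step 1: p0:(0,1)->(0,2) | p1:(3,4)->(2,4) | p2:(2,4)->(1,4)
Step 2: p0:(0,2)->(0,3)->EXIT | p1:(2,4)->(1,4) | p2:(1,4)->(0,4)
Step 3: p0:escaped | p1:(1,4)->(0,4) | p2:(0,4)->(0,3)->EXIT
Step 4: p0:escaped | p1:(0,4)->(0,3)->EXIT | p2:escaped

ESCAPED ESCAPED ESCAPED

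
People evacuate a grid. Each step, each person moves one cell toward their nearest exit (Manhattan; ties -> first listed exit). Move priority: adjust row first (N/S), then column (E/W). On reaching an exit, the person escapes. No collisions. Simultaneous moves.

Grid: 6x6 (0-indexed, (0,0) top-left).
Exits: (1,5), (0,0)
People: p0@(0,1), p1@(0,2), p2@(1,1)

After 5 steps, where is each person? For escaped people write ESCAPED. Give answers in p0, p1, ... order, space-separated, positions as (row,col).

Step 1: p0:(0,1)->(0,0)->EXIT | p1:(0,2)->(0,1) | p2:(1,1)->(0,1)
Step 2: p0:escaped | p1:(0,1)->(0,0)->EXIT | p2:(0,1)->(0,0)->EXIT

ESCAPED ESCAPED ESCAPED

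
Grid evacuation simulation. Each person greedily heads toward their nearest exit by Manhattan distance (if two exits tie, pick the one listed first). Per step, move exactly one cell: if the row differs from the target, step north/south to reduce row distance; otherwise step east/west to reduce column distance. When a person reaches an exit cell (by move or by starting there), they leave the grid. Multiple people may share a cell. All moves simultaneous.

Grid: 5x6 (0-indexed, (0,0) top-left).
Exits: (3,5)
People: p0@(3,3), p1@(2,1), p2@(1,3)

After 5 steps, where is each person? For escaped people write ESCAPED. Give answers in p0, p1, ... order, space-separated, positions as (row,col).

Step 1: p0:(3,3)->(3,4) | p1:(2,1)->(3,1) | p2:(1,3)->(2,3)
Step 2: p0:(3,4)->(3,5)->EXIT | p1:(3,1)->(3,2) | p2:(2,3)->(3,3)
Step 3: p0:escaped | p1:(3,2)->(3,3) | p2:(3,3)->(3,4)
Step 4: p0:escaped | p1:(3,3)->(3,4) | p2:(3,4)->(3,5)->EXIT
Step 5: p0:escaped | p1:(3,4)->(3,5)->EXIT | p2:escaped

ESCAPED ESCAPED ESCAPED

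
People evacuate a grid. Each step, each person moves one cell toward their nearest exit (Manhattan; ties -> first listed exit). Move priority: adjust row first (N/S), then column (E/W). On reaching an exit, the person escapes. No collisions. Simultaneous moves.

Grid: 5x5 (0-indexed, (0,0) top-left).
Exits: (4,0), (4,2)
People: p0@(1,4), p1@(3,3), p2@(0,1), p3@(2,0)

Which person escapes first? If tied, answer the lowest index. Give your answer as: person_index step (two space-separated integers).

Answer: 1 2

Derivation:
Step 1: p0:(1,4)->(2,4) | p1:(3,3)->(4,3) | p2:(0,1)->(1,1) | p3:(2,0)->(3,0)
Step 2: p0:(2,4)->(3,4) | p1:(4,3)->(4,2)->EXIT | p2:(1,1)->(2,1) | p3:(3,0)->(4,0)->EXIT
Step 3: p0:(3,4)->(4,4) | p1:escaped | p2:(2,1)->(3,1) | p3:escaped
Step 4: p0:(4,4)->(4,3) | p1:escaped | p2:(3,1)->(4,1) | p3:escaped
Step 5: p0:(4,3)->(4,2)->EXIT | p1:escaped | p2:(4,1)->(4,0)->EXIT | p3:escaped
Exit steps: [5, 2, 5, 2]
First to escape: p1 at step 2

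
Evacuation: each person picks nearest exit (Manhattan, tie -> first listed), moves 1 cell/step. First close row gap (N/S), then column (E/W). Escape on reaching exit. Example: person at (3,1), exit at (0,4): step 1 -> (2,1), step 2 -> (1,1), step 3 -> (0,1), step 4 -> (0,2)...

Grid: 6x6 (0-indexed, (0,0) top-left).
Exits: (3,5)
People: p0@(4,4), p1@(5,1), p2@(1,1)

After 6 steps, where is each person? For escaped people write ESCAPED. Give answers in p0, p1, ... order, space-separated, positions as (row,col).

Step 1: p0:(4,4)->(3,4) | p1:(5,1)->(4,1) | p2:(1,1)->(2,1)
Step 2: p0:(3,4)->(3,5)->EXIT | p1:(4,1)->(3,1) | p2:(2,1)->(3,1)
Step 3: p0:escaped | p1:(3,1)->(3,2) | p2:(3,1)->(3,2)
Step 4: p0:escaped | p1:(3,2)->(3,3) | p2:(3,2)->(3,3)
Step 5: p0:escaped | p1:(3,3)->(3,4) | p2:(3,3)->(3,4)
Step 6: p0:escaped | p1:(3,4)->(3,5)->EXIT | p2:(3,4)->(3,5)->EXIT

ESCAPED ESCAPED ESCAPED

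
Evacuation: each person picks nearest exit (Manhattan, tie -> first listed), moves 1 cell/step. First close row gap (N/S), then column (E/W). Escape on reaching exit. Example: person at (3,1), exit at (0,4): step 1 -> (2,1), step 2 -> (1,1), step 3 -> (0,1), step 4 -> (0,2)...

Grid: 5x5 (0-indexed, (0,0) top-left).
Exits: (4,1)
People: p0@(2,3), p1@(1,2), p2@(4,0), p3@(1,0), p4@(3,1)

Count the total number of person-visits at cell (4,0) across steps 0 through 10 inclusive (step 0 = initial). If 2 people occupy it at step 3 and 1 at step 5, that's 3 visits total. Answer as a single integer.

Step 0: p0@(2,3) p1@(1,2) p2@(4,0) p3@(1,0) p4@(3,1) -> at (4,0): 1 [p2], cum=1
Step 1: p0@(3,3) p1@(2,2) p2@ESC p3@(2,0) p4@ESC -> at (4,0): 0 [-], cum=1
Step 2: p0@(4,3) p1@(3,2) p2@ESC p3@(3,0) p4@ESC -> at (4,0): 0 [-], cum=1
Step 3: p0@(4,2) p1@(4,2) p2@ESC p3@(4,0) p4@ESC -> at (4,0): 1 [p3], cum=2
Step 4: p0@ESC p1@ESC p2@ESC p3@ESC p4@ESC -> at (4,0): 0 [-], cum=2
Total visits = 2

Answer: 2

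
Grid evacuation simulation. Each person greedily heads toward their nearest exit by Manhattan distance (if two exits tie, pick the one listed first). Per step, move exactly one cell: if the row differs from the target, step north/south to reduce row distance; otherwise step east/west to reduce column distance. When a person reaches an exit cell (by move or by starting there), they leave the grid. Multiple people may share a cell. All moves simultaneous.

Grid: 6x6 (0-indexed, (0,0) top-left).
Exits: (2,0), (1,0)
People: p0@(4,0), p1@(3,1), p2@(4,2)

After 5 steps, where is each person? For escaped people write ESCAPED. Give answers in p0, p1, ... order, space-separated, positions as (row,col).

Step 1: p0:(4,0)->(3,0) | p1:(3,1)->(2,1) | p2:(4,2)->(3,2)
Step 2: p0:(3,0)->(2,0)->EXIT | p1:(2,1)->(2,0)->EXIT | p2:(3,2)->(2,2)
Step 3: p0:escaped | p1:escaped | p2:(2,2)->(2,1)
Step 4: p0:escaped | p1:escaped | p2:(2,1)->(2,0)->EXIT

ESCAPED ESCAPED ESCAPED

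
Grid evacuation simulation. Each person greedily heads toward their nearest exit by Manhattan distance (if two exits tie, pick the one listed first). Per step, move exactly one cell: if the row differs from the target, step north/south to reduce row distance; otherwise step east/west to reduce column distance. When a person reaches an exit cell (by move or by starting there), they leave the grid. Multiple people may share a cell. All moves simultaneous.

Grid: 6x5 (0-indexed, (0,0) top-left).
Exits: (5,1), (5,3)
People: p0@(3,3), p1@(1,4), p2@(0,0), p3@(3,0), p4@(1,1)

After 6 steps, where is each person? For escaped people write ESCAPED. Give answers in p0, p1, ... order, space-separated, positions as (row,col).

Step 1: p0:(3,3)->(4,3) | p1:(1,4)->(2,4) | p2:(0,0)->(1,0) | p3:(3,0)->(4,0) | p4:(1,1)->(2,1)
Step 2: p0:(4,3)->(5,3)->EXIT | p1:(2,4)->(3,4) | p2:(1,0)->(2,0) | p3:(4,0)->(5,0) | p4:(2,1)->(3,1)
Step 3: p0:escaped | p1:(3,4)->(4,4) | p2:(2,0)->(3,0) | p3:(5,0)->(5,1)->EXIT | p4:(3,1)->(4,1)
Step 4: p0:escaped | p1:(4,4)->(5,4) | p2:(3,0)->(4,0) | p3:escaped | p4:(4,1)->(5,1)->EXIT
Step 5: p0:escaped | p1:(5,4)->(5,3)->EXIT | p2:(4,0)->(5,0) | p3:escaped | p4:escaped
Step 6: p0:escaped | p1:escaped | p2:(5,0)->(5,1)->EXIT | p3:escaped | p4:escaped

ESCAPED ESCAPED ESCAPED ESCAPED ESCAPED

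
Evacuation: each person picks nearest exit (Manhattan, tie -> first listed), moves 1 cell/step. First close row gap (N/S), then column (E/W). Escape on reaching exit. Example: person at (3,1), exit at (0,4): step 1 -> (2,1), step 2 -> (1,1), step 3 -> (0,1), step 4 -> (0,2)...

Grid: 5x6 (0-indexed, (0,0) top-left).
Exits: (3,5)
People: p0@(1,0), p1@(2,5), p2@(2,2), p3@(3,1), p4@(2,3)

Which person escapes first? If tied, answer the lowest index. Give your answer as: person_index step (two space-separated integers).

Answer: 1 1

Derivation:
Step 1: p0:(1,0)->(2,0) | p1:(2,5)->(3,5)->EXIT | p2:(2,2)->(3,2) | p3:(3,1)->(3,2) | p4:(2,3)->(3,3)
Step 2: p0:(2,0)->(3,0) | p1:escaped | p2:(3,2)->(3,3) | p3:(3,2)->(3,3) | p4:(3,3)->(3,4)
Step 3: p0:(3,0)->(3,1) | p1:escaped | p2:(3,3)->(3,4) | p3:(3,3)->(3,4) | p4:(3,4)->(3,5)->EXIT
Step 4: p0:(3,1)->(3,2) | p1:escaped | p2:(3,4)->(3,5)->EXIT | p3:(3,4)->(3,5)->EXIT | p4:escaped
Step 5: p0:(3,2)->(3,3) | p1:escaped | p2:escaped | p3:escaped | p4:escaped
Step 6: p0:(3,3)->(3,4) | p1:escaped | p2:escaped | p3:escaped | p4:escaped
Step 7: p0:(3,4)->(3,5)->EXIT | p1:escaped | p2:escaped | p3:escaped | p4:escaped
Exit steps: [7, 1, 4, 4, 3]
First to escape: p1 at step 1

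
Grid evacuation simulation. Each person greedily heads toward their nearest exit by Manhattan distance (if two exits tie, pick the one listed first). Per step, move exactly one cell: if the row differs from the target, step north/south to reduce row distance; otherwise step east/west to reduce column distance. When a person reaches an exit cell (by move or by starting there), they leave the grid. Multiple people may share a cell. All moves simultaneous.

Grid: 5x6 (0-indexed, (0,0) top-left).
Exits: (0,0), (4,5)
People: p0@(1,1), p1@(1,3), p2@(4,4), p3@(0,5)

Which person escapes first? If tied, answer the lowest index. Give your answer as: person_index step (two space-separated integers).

Answer: 2 1

Derivation:
Step 1: p0:(1,1)->(0,1) | p1:(1,3)->(0,3) | p2:(4,4)->(4,5)->EXIT | p3:(0,5)->(1,5)
Step 2: p0:(0,1)->(0,0)->EXIT | p1:(0,3)->(0,2) | p2:escaped | p3:(1,5)->(2,5)
Step 3: p0:escaped | p1:(0,2)->(0,1) | p2:escaped | p3:(2,5)->(3,5)
Step 4: p0:escaped | p1:(0,1)->(0,0)->EXIT | p2:escaped | p3:(3,5)->(4,5)->EXIT
Exit steps: [2, 4, 1, 4]
First to escape: p2 at step 1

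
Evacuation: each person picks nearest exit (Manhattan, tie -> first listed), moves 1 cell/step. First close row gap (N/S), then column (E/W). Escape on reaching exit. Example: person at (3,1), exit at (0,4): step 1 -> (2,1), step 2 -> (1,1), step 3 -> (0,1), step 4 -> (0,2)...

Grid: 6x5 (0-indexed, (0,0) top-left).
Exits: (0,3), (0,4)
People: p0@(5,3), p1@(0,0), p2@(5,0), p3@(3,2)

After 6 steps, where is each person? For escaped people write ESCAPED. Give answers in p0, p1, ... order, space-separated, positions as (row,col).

Step 1: p0:(5,3)->(4,3) | p1:(0,0)->(0,1) | p2:(5,0)->(4,0) | p3:(3,2)->(2,2)
Step 2: p0:(4,3)->(3,3) | p1:(0,1)->(0,2) | p2:(4,0)->(3,0) | p3:(2,2)->(1,2)
Step 3: p0:(3,3)->(2,3) | p1:(0,2)->(0,3)->EXIT | p2:(3,0)->(2,0) | p3:(1,2)->(0,2)
Step 4: p0:(2,3)->(1,3) | p1:escaped | p2:(2,0)->(1,0) | p3:(0,2)->(0,3)->EXIT
Step 5: p0:(1,3)->(0,3)->EXIT | p1:escaped | p2:(1,0)->(0,0) | p3:escaped
Step 6: p0:escaped | p1:escaped | p2:(0,0)->(0,1) | p3:escaped

ESCAPED ESCAPED (0,1) ESCAPED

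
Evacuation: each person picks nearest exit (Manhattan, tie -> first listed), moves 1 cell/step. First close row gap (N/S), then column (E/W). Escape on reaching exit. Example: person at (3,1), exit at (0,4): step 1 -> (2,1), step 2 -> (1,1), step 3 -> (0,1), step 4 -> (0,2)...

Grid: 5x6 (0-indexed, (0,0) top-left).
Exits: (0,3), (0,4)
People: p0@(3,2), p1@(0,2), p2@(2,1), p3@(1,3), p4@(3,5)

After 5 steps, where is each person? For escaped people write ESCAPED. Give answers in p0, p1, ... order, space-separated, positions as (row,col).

Step 1: p0:(3,2)->(2,2) | p1:(0,2)->(0,3)->EXIT | p2:(2,1)->(1,1) | p3:(1,3)->(0,3)->EXIT | p4:(3,5)->(2,5)
Step 2: p0:(2,2)->(1,2) | p1:escaped | p2:(1,1)->(0,1) | p3:escaped | p4:(2,5)->(1,5)
Step 3: p0:(1,2)->(0,2) | p1:escaped | p2:(0,1)->(0,2) | p3:escaped | p4:(1,5)->(0,5)
Step 4: p0:(0,2)->(0,3)->EXIT | p1:escaped | p2:(0,2)->(0,3)->EXIT | p3:escaped | p4:(0,5)->(0,4)->EXIT

ESCAPED ESCAPED ESCAPED ESCAPED ESCAPED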